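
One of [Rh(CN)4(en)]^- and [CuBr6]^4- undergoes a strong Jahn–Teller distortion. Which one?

[Rh(CN)4(en)]^-: Ligand charges: each cyanide is −1; ethylenediamine is neutral. With an overall charge of −1 the rhodium centre must be in the +3 oxidation state. Rhodium is a group-9 element; Rh(III) is therefore d⁶. A 4d ion has a large Δₒ and is invariably low-spin. The d⁶ configuration leaves the e_g set evenly filled (or empty) — no strong Jahn–Teller driving force.
[CuBr6]^4-: Summing ligand charges against the −4 overall charge gives an oxidation state of +2 for copper. Group 11 minus oxidation state 2 gives a d⁹ configuration. The t₂g⁶e_g³ configuration has an unevenly filled e_g set; the Jahn–Teller theorem predicts a tetragonal distortion (typically axial elongation) to lift the degeneracy.

[CuBr6]^4-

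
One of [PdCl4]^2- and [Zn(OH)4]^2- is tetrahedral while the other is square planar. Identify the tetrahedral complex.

For [PdCl4]^2-: Each chloride is −1; balancing the −2 overall charge requires Pd(II). Group 10 minus oxidation state 2 gives a d⁸ configuration. A 4d d⁸ ion has a large crystal-field splitting; square planar leaves the high-energy d_{x²−y²} orbital empty and maximises CFSE. → square planar.
For [Zn(OH)4]^2-: Summing ligand charges against the −2 overall charge gives an oxidation state of +2 for zinc. Zinc is a group-12 element; Zn(II) is therefore d¹⁰. A d¹⁰ ion has no crystal-field stabilisation preference between square planar and tetrahedral, so four ligands adopt the sterically favoured tetrahedral geometry. → tetrahedral.

[Zn(OH)4]^2-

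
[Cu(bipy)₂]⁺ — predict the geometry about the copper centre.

tetrahedral

Summing ligand charges against the +1 overall charge gives an oxidation state of +1 for copper.
Cu sits in group 11, so the d-electron count is 11 − 1 = 10.
Counting donor atoms: 2×2,2′-bipyridine (bidentate) → 4 donors. Coordination number = 4.
A d¹⁰ ion has no crystal-field stabilisation preference between square planar and tetrahedral, so four ligands adopt the sterically favoured tetrahedral geometry.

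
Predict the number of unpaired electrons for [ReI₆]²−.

3

Each iodide is −1; balancing the −2 overall charge requires Re(IV).
Re sits in group 7, so the d-electron count is 7 − 4 = 3.
In an octahedral field the d³ configuration is t₂g³e_g⁰ (only one arrangement possible), giving 3 unpaired electrons.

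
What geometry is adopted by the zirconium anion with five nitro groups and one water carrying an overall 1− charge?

Each nitro (N-bound nitrite) is −1; water is neutral; balancing the −1 overall charge requires Zr(IV).
Group 4 minus oxidation state 4 gives a d⁰ configuration.
With 6 monodentate ligands the coordination number is 6.
Six donors around a single metal centre give an octahedral coordination sphere.

octahedral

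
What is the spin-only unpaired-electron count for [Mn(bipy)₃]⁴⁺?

Summing ligand charges against the +4 overall charge gives an oxidation state of +4 for manganese.
Group 7 minus oxidation state 4 gives a d³ configuration.
Counting donor atoms: 3×2,2′-bipyridine (bidentate) → 6 donors. Coordination number = 6.
In an octahedral field the d³ configuration is t₂g³e_g⁰ (only one arrangement possible), giving 3 unpaired electrons.

3 unpaired electrons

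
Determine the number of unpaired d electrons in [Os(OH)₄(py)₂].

Ligand charges: each hydroxide is −1; pyridine is neutral. With an overall charge of 0 the osmium centre must be in the +4 oxidation state.
Os sits in group 8, so the d-electron count is 8 − 4 = 4.
The spin state decides the count: a 5d ion has a large Δₒ and is invariably low-spin.
An octahedral low-spin d⁴ ion is t₂g⁴e_g⁰, giving 2 unpaired electrons.

2 unpaired electrons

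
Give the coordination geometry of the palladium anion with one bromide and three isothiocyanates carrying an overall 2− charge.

Each bromide is −1; each isothiocyanate is −1; balancing the −2 overall charge requires Pd(II).
Pd sits in group 10, so the d-electron count is 10 − 2 = 8.
With 4 monodentate ligands the coordination number is 4.
A 4d d⁸ ion has a large crystal-field splitting; square planar leaves the high-energy d_{x²−y²} orbital empty and maximises CFSE.

square planar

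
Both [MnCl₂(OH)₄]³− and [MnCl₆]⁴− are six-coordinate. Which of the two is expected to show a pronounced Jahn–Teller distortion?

[MnCl₂(OH)₄]³−: Each chloride is −1; each hydroxide is −1; balancing the −3 overall charge requires Mn(III). Manganese is a group-7 element; Mn(III) is therefore d⁴. Chloride and hydroxide are weak-field ligands for a first-row metal, so the complex is high-spin. The t₂g³e_g¹ (high-spin) configuration has an unevenly filled e_g set; the Jahn–Teller theorem predicts a tetragonal distortion (typically axial elongation) to lift the degeneracy.
[MnCl₆]⁴−: Each chloride is −1; balancing the −4 overall charge requires Mn(II). Manganese is a group-7 element; Mn(II) is therefore d⁵. Chloride is a weak-field ligand for a first-row metal, so the complex is high-spin. The d⁵ configuration leaves the e_g set evenly filled (or empty) — no strong Jahn–Teller driving force.

[MnCl₂(OH)₄]³−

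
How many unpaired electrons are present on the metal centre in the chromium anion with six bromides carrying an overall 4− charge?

Summing ligand charges against the −4 overall charge gives an oxidation state of +2 for chromium.
Cr sits in group 6, so the d-electron count is 6 − 2 = 4.
The spin state decides the count: Bromide is a weak-field ligand for a first-row metal, so the complex is high-spin.
An octahedral high-spin d⁴ ion is t₂g³e_g¹, giving 4 unpaired electrons.

4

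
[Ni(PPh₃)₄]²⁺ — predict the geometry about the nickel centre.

square planar

Triphenylphosphine is neutral; balancing the +2 overall charge requires Ni(II).
Ni sits in group 10, so the d-electron count is 10 − 2 = 8.
Coordination number: 4.
Triphenylphosphine is a strong-field ligand (high in the spectrochemical series).
A 3d d⁸ ion with strong-field ligands gains enough CFSE to favour square planar over tetrahedral.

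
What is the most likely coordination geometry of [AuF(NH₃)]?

Each fluoride is −1; ammonia is neutral; balancing the 0 overall charge requires Au(I).
Au sits in group 11, so the d-electron count is 11 − 1 = 10.
Coordination number: 2.
A d¹⁰ ion with only two ligands adopts a linear arrangement (sp hybridisation; no CFSE preference).

linear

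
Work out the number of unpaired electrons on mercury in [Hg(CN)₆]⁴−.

0

Each cyanide is −1; balancing the −4 overall charge requires Hg(II).
Group 12 minus oxidation state 2 gives a d¹⁰ configuration.
In an octahedral field the d¹⁰ configuration is t₂g⁶e_g⁴, giving 0 unpaired electrons.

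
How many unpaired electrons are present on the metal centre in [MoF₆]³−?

3

Each fluoride is −1; balancing the −3 overall charge requires Mo(III).
Molybdenum is a group-6 element; Mo(III) is therefore d³.
In an octahedral field the d³ configuration is t₂g³e_g⁰ (only one arrangement possible), giving 3 unpaired electrons.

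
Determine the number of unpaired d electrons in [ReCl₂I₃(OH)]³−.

2 unpaired electrons

Each chloride is −1; each iodide is −1; each hydroxide is −1; balancing the −3 overall charge requires Re(III).
Re sits in group 7, so the d-electron count is 7 − 3 = 4.
The spin state decides the count: a 5d ion has a large Δₒ and is invariably low-spin.
An octahedral low-spin d⁴ ion is t₂g⁴e_g⁰, giving 2 unpaired electrons.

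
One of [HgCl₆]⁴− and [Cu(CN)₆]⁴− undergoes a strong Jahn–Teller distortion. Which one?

[HgCl₆]⁴−: Ligand charges: each chloride is −1. With an overall charge of −4 the mercury centre must be in the +2 oxidation state. Hg sits in group 12, so the d-electron count is 12 − 2 = 10. The d¹⁰ configuration leaves the e_g set evenly filled (or empty) — no strong Jahn–Teller driving force.
[Cu(CN)₆]⁴−: Summing ligand charges against the −4 overall charge gives an oxidation state of +2 for copper. Cu sits in group 11, so the d-electron count is 11 − 2 = 9. The t₂g⁶e_g³ configuration has an unevenly filled e_g set; the Jahn–Teller theorem predicts a tetragonal distortion (typically axial elongation) to lift the degeneracy.

[Cu(CN)₆]⁴−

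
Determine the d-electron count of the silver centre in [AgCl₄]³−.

d10

Summing ligand charges against the −3 overall charge gives an oxidation state of +1 for silver.
Silver is a group-11 element; Ag(I) is therefore d¹⁰.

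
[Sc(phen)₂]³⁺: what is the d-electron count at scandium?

d0

Ligand charges: 1,10-phenanthroline is neutral. With an overall charge of +3 the scandium centre must be in the +3 oxidation state.
Group 3 minus oxidation state 3 gives a d⁰ configuration.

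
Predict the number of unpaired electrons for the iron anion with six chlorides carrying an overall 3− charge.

Ligand charges: each chloride is −1. With an overall charge of −3 the iron centre must be in the +3 oxidation state.
Iron is a group-8 element; Fe(III) is therefore d⁵.
The spin state decides the count: Chloride is a weak-field ligand for a first-row metal, so the complex is high-spin.
An octahedral high-spin d⁵ ion is t₂g³e_g², giving 5 unpaired electrons.

5 unpaired electrons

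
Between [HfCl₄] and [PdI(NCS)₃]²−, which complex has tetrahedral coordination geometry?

[HfCl₄]

For [HfCl₄]: Ligand charges: each chloride is −1. With an overall charge of 0 the hafnium centre must be in the +4 oxidation state. Group 4 minus oxidation state 4 gives a d⁰ configuration. A d⁰ ion has no crystal-field stabilisation preference between square planar and tetrahedral, so four ligands adopt the sterically favoured tetrahedral geometry. → tetrahedral.
For [PdI(NCS)₃]²−: Summing ligand charges against the −2 overall charge gives an oxidation state of +2 for palladium. Pd sits in group 10, so the d-electron count is 10 − 2 = 8. A 4d d⁸ ion has a large crystal-field splitting; square planar leaves the high-energy d_{x²−y²} orbital empty and maximises CFSE. → square planar.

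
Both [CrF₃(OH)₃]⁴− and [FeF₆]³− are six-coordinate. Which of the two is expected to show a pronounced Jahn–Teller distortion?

[CrF₃(OH)₃]⁴−: Ligand charges: each fluoride is −1; each hydroxide is −1. With an overall charge of −4 the chromium centre must be in the +2 oxidation state. Chromium is a group-6 element; Cr(II) is therefore d⁴. Fluoride and hydroxide are weak-field ligands for a first-row metal, so the complex is high-spin. The t₂g³e_g¹ (high-spin) configuration has an unevenly filled e_g set; the Jahn–Teller theorem predicts a tetragonal distortion (typically axial elongation) to lift the degeneracy.
[FeF₆]³−: Ligand charges: each fluoride is −1. With an overall charge of −3 the iron centre must be in the +3 oxidation state. Iron is a group-8 element; Fe(III) is therefore d⁵. Fluoride is a weak-field ligand for a first-row metal, so the complex is high-spin. The d⁵ configuration leaves the e_g set evenly filled (or empty) — no strong Jahn–Teller driving force.

[CrF₃(OH)₃]⁴−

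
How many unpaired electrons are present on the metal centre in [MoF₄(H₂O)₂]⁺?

Each fluoride is −1; water is neutral; balancing the +1 overall charge requires Mo(V).
Mo sits in group 6, so the d-electron count is 6 − 5 = 1.
In an octahedral field the d¹ configuration is t₂g¹e_g⁰ (only one arrangement possible), giving 1 unpaired electron.

1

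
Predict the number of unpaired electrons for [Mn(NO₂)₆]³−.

2 unpaired electrons

Each nitro (N-bound nitrite) is −1; balancing the −3 overall charge requires Mn(III).
Manganese is a group-7 element; Mn(III) is therefore d⁴.
The spin state decides the count: Nitro (N-bound nitrite) is a strong-field ligand (high in the spectrochemical series) for a first-row metal, so the complex is low-spin.
An octahedral low-spin d⁴ ion is t₂g⁴e_g⁰, giving 2 unpaired electrons.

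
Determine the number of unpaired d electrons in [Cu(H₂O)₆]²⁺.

Summing ligand charges against the +2 overall charge gives an oxidation state of +2 for copper.
Cu sits in group 11, so the d-electron count is 11 − 2 = 9.
In an octahedral field the d⁹ configuration is t₂g⁶e_g³ (only one arrangement possible), giving 1 unpaired electron.

1 unpaired electron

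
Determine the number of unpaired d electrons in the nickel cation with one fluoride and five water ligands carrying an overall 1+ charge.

2 unpaired electrons

Each fluoride is −1; water is neutral; balancing the +1 overall charge requires Ni(II).
Group 10 minus oxidation state 2 gives a d⁸ configuration.
In an octahedral field the d⁸ configuration is t₂g⁶e_g² (only one arrangement possible), giving 2 unpaired electrons.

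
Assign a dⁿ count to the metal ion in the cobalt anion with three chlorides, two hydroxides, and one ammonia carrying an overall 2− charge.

Ligand charges: each chloride is −1; each hydroxide is −1; ammonia is neutral. With an overall charge of −2 the cobalt centre must be in the +3 oxidation state.
Co sits in group 9, so the d-electron count is 9 − 3 = 6.

d⁶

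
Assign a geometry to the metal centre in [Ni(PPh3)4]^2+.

Ligand charges: triphenylphosphine is neutral. With an overall charge of +2 the nickel centre must be in the +2 oxidation state.
Ni sits in group 10, so the d-electron count is 10 − 2 = 8.
Coordination number: 4.
Triphenylphosphine is a strong-field ligand (high in the spectrochemical series).
A 3d d⁸ ion with strong-field ligands gains enough CFSE to favour square planar over tetrahedral.

square planar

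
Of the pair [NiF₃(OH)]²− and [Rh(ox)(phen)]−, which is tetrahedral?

For [NiF₃(OH)]²−: Summing ligand charges against the −2 overall charge gives an oxidation state of +2 for nickel. Ni sits in group 10, so the d-electron count is 10 − 2 = 8. Fluoride and hydroxide are weak-field ligands. With weak-field ligands the CFSE gain from square planar is small, so a 3d d⁸ ion takes the sterically preferred tetrahedral geometry. → tetrahedral.
For [Rh(ox)(phen)]−: Summing ligand charges against the −1 overall charge gives an oxidation state of +1 for rhodium. Group 9 minus oxidation state 1 gives a d⁸ configuration. A 4d d⁸ ion has a large crystal-field splitting; square planar leaves the high-energy d_{x²−y²} orbital empty and maximises CFSE. → square planar.

[NiF₃(OH)]²−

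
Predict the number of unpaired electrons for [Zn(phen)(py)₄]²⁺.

0 unpaired electrons

Summing ligand charges against the +2 overall charge gives an oxidation state of +2 for zinc.
Group 12 minus oxidation state 2 gives a d¹⁰ configuration.
Counting donor atoms: 1×1,10-phenanthroline (bidentate) → 2 donors; 4×pyridine (monodentate) → 4 donors. Coordination number = 6.
In an octahedral field the d¹⁰ configuration is t₂g⁶e_g⁴, giving 0 unpaired electrons.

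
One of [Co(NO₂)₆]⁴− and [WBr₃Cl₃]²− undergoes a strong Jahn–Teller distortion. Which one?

[Co(NO₂)₆]⁴−

[Co(NO₂)₆]⁴−: Summing ligand charges against the −4 overall charge gives an oxidation state of +2 for cobalt. Co sits in group 9, so the d-electron count is 9 − 2 = 7. Nitro (N-bound nitrite) is a strong-field ligand (high in the spectrochemical series) for a first-row metal, so the complex is low-spin. The t₂g⁶e_g¹ (low-spin) configuration has an unevenly filled e_g set; the Jahn–Teller theorem predicts a tetragonal distortion (typically axial elongation) to lift the degeneracy.
[WBr₃Cl₃]²−: Each bromide is −1; each chloride is −1; balancing the −2 overall charge requires W(IV). Tungsten is a group-6 element; W(IV) is therefore d². The d² configuration leaves the e_g set evenly filled (or empty) — no strong Jahn–Teller driving force.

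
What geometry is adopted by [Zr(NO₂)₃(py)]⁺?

Each nitro (N-bound nitrite) is −1; pyridine is neutral; balancing the +1 overall charge requires Zr(IV).
Group 4 minus oxidation state 4 gives a d⁰ configuration.
With 4 monodentate ligands the coordination number is 4.
A d⁰ ion has no crystal-field stabilisation preference between square planar and tetrahedral, so four ligands adopt the sterically favoured tetrahedral geometry.

tetrahedral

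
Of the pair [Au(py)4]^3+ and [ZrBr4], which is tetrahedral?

[ZrBr4]

For [Au(py)4]^3+: Pyridine is neutral; balancing the +3 overall charge requires Au(III). Gold is a group-11 element; Au(III) is therefore d⁸. A 5d d⁸ ion has a large crystal-field splitting; square planar leaves the high-energy d_{x²−y²} orbital empty and maximises CFSE. → square planar.
For [ZrBr4]: Ligand charges: each bromide is −1. With an overall charge of 0 the zirconium centre must be in the +4 oxidation state. Group 4 minus oxidation state 4 gives a d⁰ configuration. A d⁰ ion has no crystal-field stabilisation preference between square planar and tetrahedral, so four ligands adopt the sterically favoured tetrahedral geometry. → tetrahedral.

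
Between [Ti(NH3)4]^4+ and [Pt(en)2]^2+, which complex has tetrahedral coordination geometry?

For [Ti(NH3)4]^4+: Ligand charges: ammonia is neutral. With an overall charge of +4 the titanium centre must be in the +4 oxidation state. Group 4 minus oxidation state 4 gives a d⁰ configuration. A d⁰ ion has no crystal-field stabilisation preference between square planar and tetrahedral, so four ligands adopt the sterically favoured tetrahedral geometry. → tetrahedral.
For [Pt(en)2]^2+: Ethylenediamine is neutral; balancing the +2 overall charge requires Pt(II). Group 10 minus oxidation state 2 gives a d⁸ configuration. A 5d d⁸ ion has a large crystal-field splitting; square planar leaves the high-energy d_{x²−y²} orbital empty and maximises CFSE. → square planar.

[Ti(NH3)4]^4+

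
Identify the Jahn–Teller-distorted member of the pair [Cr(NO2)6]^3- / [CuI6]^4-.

[CuI6]^4-

[Cr(NO2)6]^3-: Ligand charges: each nitro (N-bound nitrite) is −1. With an overall charge of −3 the chromium centre must be in the +3 oxidation state. Chromium is a group-6 element; Cr(III) is therefore d³. The d³ configuration leaves the e_g set evenly filled (or empty) — no strong Jahn–Teller driving force.
[CuI6]^4-: Summing ligand charges against the −4 overall charge gives an oxidation state of +2 for copper. Group 11 minus oxidation state 2 gives a d⁹ configuration. The t₂g⁶e_g³ configuration has an unevenly filled e_g set; the Jahn–Teller theorem predicts a tetragonal distortion (typically axial elongation) to lift the degeneracy.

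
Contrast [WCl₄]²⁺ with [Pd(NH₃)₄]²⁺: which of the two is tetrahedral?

[WCl₄]²⁺

For [WCl₄]²⁺: Each chloride is −1; balancing the +2 overall charge requires W(VI). Group 6 minus oxidation state 6 gives a d⁰ configuration. A d⁰ ion has no crystal-field stabilisation preference between square planar and tetrahedral, so four ligands adopt the sterically favoured tetrahedral geometry. → tetrahedral.
For [Pd(NH₃)₄]²⁺: Ligand charges: ammonia is neutral. With an overall charge of +2 the palladium centre must be in the +2 oxidation state. Pd sits in group 10, so the d-electron count is 10 − 2 = 8. A 4d d⁸ ion has a large crystal-field splitting; square planar leaves the high-energy d_{x²−y²} orbital empty and maximises CFSE. → square planar.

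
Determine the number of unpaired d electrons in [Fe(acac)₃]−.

4 unpaired electrons

Summing ligand charges against the −1 overall charge gives an oxidation state of +2 for iron.
Iron is a group-8 element; Fe(II) is therefore d⁶.
Counting donor atoms: 3×acetylacetonate (bidentate) → 6 donors. Coordination number = 6.
The spin state decides the count: Acetylacetonate is a weak-field ligand for a first-row metal, so the complex is high-spin.
An octahedral high-spin d⁶ ion is t₂g⁴e_g², giving 4 unpaired electrons.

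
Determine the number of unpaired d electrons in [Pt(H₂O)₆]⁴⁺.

Water is neutral; balancing the +4 overall charge requires Pt(IV).
Group 10 minus oxidation state 4 gives a d⁶ configuration.
The spin state decides the count: a 5d ion has a large Δₒ and is invariably low-spin.
An octahedral low-spin d⁶ ion is t₂g⁶e_g⁰, giving 0 unpaired electrons.

0 unpaired electrons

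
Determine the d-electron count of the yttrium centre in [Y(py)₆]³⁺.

Ligand charges: pyridine is neutral. With an overall charge of +3 the yttrium centre must be in the +3 oxidation state.
Yttrium is a group-3 element; Y(III) is therefore d⁰.

d0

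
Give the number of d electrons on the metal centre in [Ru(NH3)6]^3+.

d⁵

Ammonia is neutral; balancing the +3 overall charge requires Ru(III).
Ru sits in group 8, so the d-electron count is 8 − 3 = 5.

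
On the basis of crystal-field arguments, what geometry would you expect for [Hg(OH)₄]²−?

tetrahedral

Each hydroxide is −1; balancing the −2 overall charge requires Hg(II).
Mercury is a group-12 element; Hg(II) is therefore d¹⁰.
With 4 monodentate ligands the coordination number is 4.
A d¹⁰ ion has no crystal-field stabilisation preference between square planar and tetrahedral, so four ligands adopt the sterically favoured tetrahedral geometry.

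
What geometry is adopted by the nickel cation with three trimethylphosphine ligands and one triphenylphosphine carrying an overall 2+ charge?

square planar

Ligand charges: trimethylphosphine is neutral; triphenylphosphine is neutral. With an overall charge of +2 the nickel centre must be in the +2 oxidation state.
Group 10 minus oxidation state 2 gives a d⁸ configuration.
Coordination number: 4.
Trimethylphosphine and triphenylphosphine are strong-field ligands (high in the spectrochemical series).
A 3d d⁸ ion with strong-field ligands gains enough CFSE to favour square planar over tetrahedral.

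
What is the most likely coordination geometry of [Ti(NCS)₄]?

tetrahedral

Summing ligand charges against the 0 overall charge gives an oxidation state of +4 for titanium.
Ti sits in group 4, so the d-electron count is 4 − 4 = 0.
Coordination number: 4.
A d⁰ ion has no crystal-field stabilisation preference between square planar and tetrahedral, so four ligands adopt the sterically favoured tetrahedral geometry.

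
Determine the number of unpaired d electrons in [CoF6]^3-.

4

Summing ligand charges against the −3 overall charge gives an oxidation state of +3 for cobalt.
Cobalt is a group-9 element; Co(III) is therefore d⁶.
The spin state decides the count: fluoride is the one ligand weak enough to leave Co(III) high-spin — [CoF₆]³⁻ is the classic exception.
An octahedral high-spin d⁶ ion is t₂g⁴e_g², giving 4 unpaired electrons.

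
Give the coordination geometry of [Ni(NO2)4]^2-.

Ligand charges: each nitro (N-bound nitrite) is −1. With an overall charge of −2 the nickel centre must be in the +2 oxidation state.
Group 10 minus oxidation state 2 gives a d⁸ configuration.
With 4 monodentate ligands the coordination number is 4.
Nitro (N-bound nitrite) is a strong-field ligand (high in the spectrochemical series).
A 3d d⁸ ion with strong-field ligands gains enough CFSE to favour square planar over tetrahedral.

square planar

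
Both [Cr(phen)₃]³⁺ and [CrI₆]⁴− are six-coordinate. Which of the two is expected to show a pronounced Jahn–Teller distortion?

[CrI₆]⁴−

[Cr(phen)₃]³⁺: 1,10-phenanthroline is neutral; balancing the +3 overall charge requires Cr(III). Chromium is a group-6 element; Cr(III) is therefore d³. The d³ configuration leaves the e_g set evenly filled (or empty) — no strong Jahn–Teller driving force.
[CrI₆]⁴−: Ligand charges: each iodide is −1. With an overall charge of −4 the chromium centre must be in the +2 oxidation state. Chromium is a group-6 element; Cr(II) is therefore d⁴. Iodide is a weak-field ligand for a first-row metal, so the complex is high-spin. The t₂g³e_g¹ (high-spin) configuration has an unevenly filled e_g set; the Jahn–Teller theorem predicts a tetragonal distortion (typically axial elongation) to lift the degeneracy.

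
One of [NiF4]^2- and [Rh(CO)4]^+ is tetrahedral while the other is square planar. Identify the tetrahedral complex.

For [NiF4]^2-: Summing ligand charges against the −2 overall charge gives an oxidation state of +2 for nickel. Group 10 minus oxidation state 2 gives a d⁸ configuration. Fluoride is a weak-field ligand. With weak-field ligands the CFSE gain from square planar is small, so a 3d d⁸ ion takes the sterically preferred tetrahedral geometry. → tetrahedral.
For [Rh(CO)4]^+: Summing ligand charges against the +1 overall charge gives an oxidation state of +1 for rhodium. Rhodium is a group-9 element; Rh(I) is therefore d⁸. A 4d d⁸ ion has a large crystal-field splitting; square planar leaves the high-energy d_{x²−y²} orbital empty and maximises CFSE. → square planar.

[NiF4]^2-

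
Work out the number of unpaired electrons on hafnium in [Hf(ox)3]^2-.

0

Summing ligand charges against the −2 overall charge gives an oxidation state of +4 for hafnium.
Hafnium is a group-4 element; Hf(IV) is therefore d⁰.
Counting donor atoms: 3×oxalate (bidentate) → 6 donors. Coordination number = 6.
In an octahedral field the d⁰ configuration is t₂g⁰e_g⁰, giving 0 unpaired electrons.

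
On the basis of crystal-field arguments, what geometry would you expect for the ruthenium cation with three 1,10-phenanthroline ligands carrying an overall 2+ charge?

octahedral

Ligand charges: 1,10-phenanthroline is neutral. With an overall charge of +2 the ruthenium centre must be in the +2 oxidation state.
Ruthenium is a group-8 element; Ru(II) is therefore d⁶.
Counting donor atoms: 3×1,10-phenanthroline (bidentate) → 6 donors. Coordination number = 6.
Six donors around a single metal centre give an octahedral coordination sphere.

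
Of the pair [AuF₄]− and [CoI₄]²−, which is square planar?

[AuF₄]−

For [AuF₄]−: Summing ligand charges against the −1 overall charge gives an oxidation state of +3 for gold. Au sits in group 11, so the d-electron count is 11 − 3 = 8. A 5d d⁸ ion has a large crystal-field splitting; square planar leaves the high-energy d_{x²−y²} orbital empty and maximises CFSE. → square planar.
For [CoI₄]²−: Ligand charges: each iodide is −1. With an overall charge of −2 the cobalt centre must be in the +2 oxidation state. Cobalt is a group-9 element; Co(II) is therefore d⁷. For a high-spin 3d d⁷ ion with weak-field ligands the small Δₜ gives little square-planar CFSE advantage, so four ligands adopt the sterically favoured tetrahedral geometry. → tetrahedral.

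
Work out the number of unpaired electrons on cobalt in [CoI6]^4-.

3 unpaired electrons

Each iodide is −1; balancing the −4 overall charge requires Co(II).
Group 9 minus oxidation state 2 gives a d⁷ configuration.
The spin state decides the count: Iodide is a weak-field ligand for a first-row metal, so the complex is high-spin.
An octahedral high-spin d⁷ ion is t₂g⁵e_g², giving 3 unpaired electrons.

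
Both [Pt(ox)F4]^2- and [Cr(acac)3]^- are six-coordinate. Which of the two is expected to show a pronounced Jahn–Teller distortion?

[Cr(acac)3]^-

[Pt(ox)F4]^2-: Summing ligand charges against the −2 overall charge gives an oxidation state of +4 for platinum. Group 10 minus oxidation state 4 gives a d⁶ configuration. A 5d ion has a large Δₒ and is invariably low-spin. The d⁶ configuration leaves the e_g set evenly filled (or empty) — no strong Jahn–Teller driving force.
[Cr(acac)3]^-: Ligand charges: each acetylacetonate is −1. With an overall charge of −1 the chromium centre must be in the +2 oxidation state. Chromium is a group-6 element; Cr(II) is therefore d⁴. Acetylacetonate is a weak-field ligand for a first-row metal, so the complex is high-spin. The t₂g³e_g¹ (high-spin) configuration has an unevenly filled e_g set; the Jahn–Teller theorem predicts a tetragonal distortion (typically axial elongation) to lift the degeneracy.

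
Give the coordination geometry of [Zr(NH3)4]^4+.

tetrahedral

Ammonia is neutral; balancing the +4 overall charge requires Zr(IV).
Zr sits in group 4, so the d-electron count is 4 − 4 = 0.
Coordination number: 4.
A d⁰ ion has no crystal-field stabilisation preference between square planar and tetrahedral, so four ligands adopt the sterically favoured tetrahedral geometry.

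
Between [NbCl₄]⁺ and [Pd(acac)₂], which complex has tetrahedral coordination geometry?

[NbCl₄]⁺

For [NbCl₄]⁺: Summing ligand charges against the +1 overall charge gives an oxidation state of +5 for niobium. Group 5 minus oxidation state 5 gives a d⁰ configuration. A d⁰ ion has no crystal-field stabilisation preference between square planar and tetrahedral, so four ligands adopt the sterically favoured tetrahedral geometry. → tetrahedral.
For [Pd(acac)₂]: Ligand charges: each acetylacetonate is −1. With an overall charge of 0 the palladium centre must be in the +2 oxidation state. Pd sits in group 10, so the d-electron count is 10 − 2 = 8. A 4d d⁸ ion has a large crystal-field splitting; square planar leaves the high-energy d_{x²−y²} orbital empty and maximises CFSE. → square planar.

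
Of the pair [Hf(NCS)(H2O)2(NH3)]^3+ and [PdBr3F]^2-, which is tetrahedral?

[Hf(NCS)(H2O)2(NH3)]^3+

For [Hf(NCS)(H2O)2(NH3)]^3+: Ligand charges: each isothiocyanate is −1; water is neutral; ammonia is neutral. With an overall charge of +3 the hafnium centre must be in the +4 oxidation state. Hf sits in group 4, so the d-electron count is 4 − 4 = 0. A d⁰ ion has no crystal-field stabilisation preference between square planar and tetrahedral, so four ligands adopt the sterically favoured tetrahedral geometry. → tetrahedral.
For [PdBr3F]^2-: Summing ligand charges against the −2 overall charge gives an oxidation state of +2 for palladium. Pd sits in group 10, so the d-electron count is 10 − 2 = 8. A 4d d⁸ ion has a large crystal-field splitting; square planar leaves the high-energy d_{x²−y²} orbital empty and maximises CFSE. → square planar.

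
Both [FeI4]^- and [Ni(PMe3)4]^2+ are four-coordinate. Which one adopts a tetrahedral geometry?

[FeI4]^-

For [FeI4]^-: Summing ligand charges against the −1 overall charge gives an oxidation state of +3 for iron. Group 8 minus oxidation state 3 gives a d⁵ configuration. A high-spin d⁵ ion has zero CFSE in either geometry, so four ligands adopt the sterically favoured tetrahedral geometry. → tetrahedral.
For [Ni(PMe3)4]^2+: Summing ligand charges against the +2 overall charge gives an oxidation state of +2 for nickel. Group 10 minus oxidation state 2 gives a d⁸ configuration. Trimethylphosphine is a strong-field ligand (high in the spectrochemical series). A 3d d⁸ ion with strong-field ligands gains enough CFSE to favour square planar over tetrahedral. → square planar.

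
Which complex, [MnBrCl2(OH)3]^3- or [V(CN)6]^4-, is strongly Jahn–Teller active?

[MnBrCl2(OH)3]^3-

[MnBrCl2(OH)3]^3-: Ligand charges: each bromide is −1; each chloride is −1; each hydroxide is −1. With an overall charge of −3 the manganese centre must be in the +3 oxidation state. Group 7 minus oxidation state 3 gives a d⁴ configuration. Bromide, chloride, and hydroxide are weak-field ligands for a first-row metal, so the complex is high-spin. The t₂g³e_g¹ (high-spin) configuration has an unevenly filled e_g set; the Jahn–Teller theorem predicts a tetragonal distortion (typically axial elongation) to lift the degeneracy.
[V(CN)6]^4-: Summing ligand charges against the −4 overall charge gives an oxidation state of +2 for vanadium. Group 5 minus oxidation state 2 gives a d³ configuration. The d³ configuration leaves the e_g set evenly filled (or empty) — no strong Jahn–Teller driving force.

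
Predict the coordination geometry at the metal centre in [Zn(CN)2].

linear

Ligand charges: each cyanide is −1. With an overall charge of 0 the zinc centre must be in the +2 oxidation state.
Zinc is a group-12 element; Zn(II) is therefore d¹⁰.
With 2 monodentate ligands the coordination number is 2.
A d¹⁰ ion with only two ligands adopts a linear arrangement (sp hybridisation; no CFSE preference).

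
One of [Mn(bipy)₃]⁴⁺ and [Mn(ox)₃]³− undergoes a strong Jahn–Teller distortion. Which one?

[Mn(bipy)₃]⁴⁺: 2,2′-bipyridine is neutral; balancing the +4 overall charge requires Mn(IV). Group 7 minus oxidation state 4 gives a d³ configuration. The d³ configuration leaves the e_g set evenly filled (or empty) — no strong Jahn–Teller driving force.
[Mn(ox)₃]³−: Ligand charges: each oxalate is −2. With an overall charge of −3 the manganese centre must be in the +3 oxidation state. Group 7 minus oxidation state 3 gives a d⁴ configuration. Oxalate is a weak-field ligand for a first-row metal, so the complex is high-spin. The t₂g³e_g¹ (high-spin) configuration has an unevenly filled e_g set; the Jahn–Teller theorem predicts a tetragonal distortion (typically axial elongation) to lift the degeneracy.

[Mn(ox)₃]³−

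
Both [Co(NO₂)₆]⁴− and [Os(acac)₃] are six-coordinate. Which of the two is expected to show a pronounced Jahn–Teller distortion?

[Co(NO₂)₆]⁴−: Ligand charges: each nitro (N-bound nitrite) is −1. With an overall charge of −4 the cobalt centre must be in the +2 oxidation state. Group 9 minus oxidation state 2 gives a d⁷ configuration. Nitro (N-bound nitrite) is a strong-field ligand (high in the spectrochemical series) for a first-row metal, so the complex is low-spin. The t₂g⁶e_g¹ (low-spin) configuration has an unevenly filled e_g set; the Jahn–Teller theorem predicts a tetragonal distortion (typically axial elongation) to lift the degeneracy.
[Os(acac)₃]: Summing ligand charges against the 0 overall charge gives an oxidation state of +3 for osmium. Group 8 minus oxidation state 3 gives a d⁵ configuration. A 5d ion has a large Δₒ and is invariably low-spin. The d⁵ configuration leaves the e_g set evenly filled (or empty) — no strong Jahn–Teller driving force.

[Co(NO₂)₆]⁴−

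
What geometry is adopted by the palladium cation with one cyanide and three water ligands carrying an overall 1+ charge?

Summing ligand charges against the +1 overall charge gives an oxidation state of +2 for palladium.
Group 10 minus oxidation state 2 gives a d⁸ configuration.
Coordination number: 4.
A 4d d⁸ ion has a large crystal-field splitting; square planar leaves the high-energy d_{x²−y²} orbital empty and maximises CFSE.

square planar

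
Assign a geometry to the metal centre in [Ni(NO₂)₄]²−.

square planar

Each nitro (N-bound nitrite) is −1; balancing the −2 overall charge requires Ni(II).
Nickel is a group-10 element; Ni(II) is therefore d⁸.
Coordination number: 4.
Nitro (N-bound nitrite) is a strong-field ligand (high in the spectrochemical series).
A 3d d⁸ ion with strong-field ligands gains enough CFSE to favour square planar over tetrahedral.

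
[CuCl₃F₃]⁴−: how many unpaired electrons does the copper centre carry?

Ligand charges: each chloride is −1; each fluoride is −1. With an overall charge of −4 the copper centre must be in the +2 oxidation state.
Copper is a group-11 element; Cu(II) is therefore d⁹.
In an octahedral field the d⁹ configuration is t₂g⁶e_g³ (only one arrangement possible), giving 1 unpaired electron.

1 unpaired electron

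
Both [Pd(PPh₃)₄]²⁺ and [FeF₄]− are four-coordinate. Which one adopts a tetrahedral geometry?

[FeF₄]−

For [Pd(PPh₃)₄]²⁺: Triphenylphosphine is neutral; balancing the +2 overall charge requires Pd(II). Palladium is a group-10 element; Pd(II) is therefore d⁸. A 4d d⁸ ion has a large crystal-field splitting; square planar leaves the high-energy d_{x²−y²} orbital empty and maximises CFSE. → square planar.
For [FeF₄]−: Ligand charges: each fluoride is −1. With an overall charge of −1 the iron centre must be in the +3 oxidation state. Iron is a group-8 element; Fe(III) is therefore d⁵. A high-spin d⁵ ion has zero CFSE in either geometry, so four ligands adopt the sterically favoured tetrahedral geometry. → tetrahedral.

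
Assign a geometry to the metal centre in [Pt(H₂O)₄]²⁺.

Ligand charges: water is neutral. With an overall charge of +2 the platinum centre must be in the +2 oxidation state.
Pt sits in group 10, so the d-electron count is 10 − 2 = 8.
With 4 monodentate ligands the coordination number is 4.
A 5d d⁸ ion has a large crystal-field splitting; square planar leaves the high-energy d_{x²−y²} orbital empty and maximises CFSE.

square planar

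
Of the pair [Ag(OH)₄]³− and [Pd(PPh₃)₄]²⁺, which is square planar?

For [Ag(OH)₄]³−: Each hydroxide is −1; balancing the −3 overall charge requires Ag(I). Ag sits in group 11, so the d-electron count is 11 − 1 = 10. A d¹⁰ ion has no crystal-field stabilisation preference between square planar and tetrahedral, so four ligands adopt the sterically favoured tetrahedral geometry. → tetrahedral.
For [Pd(PPh₃)₄]²⁺: Ligand charges: triphenylphosphine is neutral. With an overall charge of +2 the palladium centre must be in the +2 oxidation state. Palladium is a group-10 element; Pd(II) is therefore d⁸. A 4d d⁸ ion has a large crystal-field splitting; square planar leaves the high-energy d_{x²−y²} orbital empty and maximises CFSE. → square planar.

[Pd(PPh₃)₄]²⁺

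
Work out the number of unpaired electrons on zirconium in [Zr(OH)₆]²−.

Each hydroxide is −1; balancing the −2 overall charge requires Zr(IV).
Zr sits in group 4, so the d-electron count is 4 − 4 = 0.
In an octahedral field the d⁰ configuration is t₂g⁰e_g⁰, giving 0 unpaired electrons.

0 unpaired electrons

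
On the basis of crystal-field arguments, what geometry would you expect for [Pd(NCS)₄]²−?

square planar

Ligand charges: each isothiocyanate is −1. With an overall charge of −2 the palladium centre must be in the +2 oxidation state.
Group 10 minus oxidation state 2 gives a d⁸ configuration.
With 4 monodentate ligands the coordination number is 4.
A 4d d⁸ ion has a large crystal-field splitting; square planar leaves the high-energy d_{x²−y²} orbital empty and maximises CFSE.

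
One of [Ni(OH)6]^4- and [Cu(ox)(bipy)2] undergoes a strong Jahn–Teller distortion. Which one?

[Ni(OH)6]^4-: Summing ligand charges against the −4 overall charge gives an oxidation state of +2 for nickel. Ni sits in group 10, so the d-electron count is 10 − 2 = 8. The d⁸ configuration leaves the e_g set evenly filled (or empty) — no strong Jahn–Teller driving force.
[Cu(ox)(bipy)2]: Summing ligand charges against the 0 overall charge gives an oxidation state of +2 for copper. Group 11 minus oxidation state 2 gives a d⁹ configuration. The t₂g⁶e_g³ configuration has an unevenly filled e_g set; the Jahn–Teller theorem predicts a tetragonal distortion (typically axial elongation) to lift the degeneracy.

[Cu(ox)(bipy)2]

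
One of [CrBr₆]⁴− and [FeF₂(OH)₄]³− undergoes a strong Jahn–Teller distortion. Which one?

[CrBr₆]⁴−: Summing ligand charges against the −4 overall charge gives an oxidation state of +2 for chromium. Group 6 minus oxidation state 2 gives a d⁴ configuration. Bromide is a weak-field ligand for a first-row metal, so the complex is high-spin. The t₂g³e_g¹ (high-spin) configuration has an unevenly filled e_g set; the Jahn–Teller theorem predicts a tetragonal distortion (typically axial elongation) to lift the degeneracy.
[FeF₂(OH)₄]³−: Ligand charges: each fluoride is −1; each hydroxide is −1. With an overall charge of −3 the iron centre must be in the +3 oxidation state. Fe sits in group 8, so the d-electron count is 8 − 3 = 5. Fluoride and hydroxide are weak-field ligands for a first-row metal, so the complex is high-spin. The d⁵ configuration leaves the e_g set evenly filled (or empty) — no strong Jahn–Teller driving force.

[CrBr₆]⁴−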